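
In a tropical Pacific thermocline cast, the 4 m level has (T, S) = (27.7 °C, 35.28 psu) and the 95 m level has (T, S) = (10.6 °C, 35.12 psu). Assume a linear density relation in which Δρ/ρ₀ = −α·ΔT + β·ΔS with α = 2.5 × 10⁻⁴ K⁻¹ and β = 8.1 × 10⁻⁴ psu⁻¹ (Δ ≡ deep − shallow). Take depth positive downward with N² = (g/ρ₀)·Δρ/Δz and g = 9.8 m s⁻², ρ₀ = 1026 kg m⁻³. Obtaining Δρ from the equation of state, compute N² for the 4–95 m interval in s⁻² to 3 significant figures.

4.46 × 10⁻⁴ s⁻²

ΔT = -17.1 K, ΔS = -0.16 psu (deep − shallow).
Δρ/ρ₀ = −αΔT + βΔS = 4.275 × 10⁻³ − 1.296 × 10⁻⁴ = 4.1454 × 10⁻³, so Δρ ≈ 4.253 kg m⁻³.
N² = (g/ρ₀)·Δρ/Δz = g·(Δρ/ρ₀)/Δz = 9.8 × 4.1454 × 10⁻³ / 91 = 4.4643 × 10⁻⁴ s⁻² ≈ 4.46 × 10⁻⁴ s⁻².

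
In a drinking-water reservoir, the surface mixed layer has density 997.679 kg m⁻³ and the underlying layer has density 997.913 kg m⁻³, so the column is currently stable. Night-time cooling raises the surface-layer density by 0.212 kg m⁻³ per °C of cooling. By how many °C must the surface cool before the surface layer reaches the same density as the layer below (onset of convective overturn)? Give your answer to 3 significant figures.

Density deficit of the surface layer: 997.913 − 997.679 = 0.234 kg m⁻³.
Required change = 0.234 / 0.212 = 1.10 °C.

1.10 °C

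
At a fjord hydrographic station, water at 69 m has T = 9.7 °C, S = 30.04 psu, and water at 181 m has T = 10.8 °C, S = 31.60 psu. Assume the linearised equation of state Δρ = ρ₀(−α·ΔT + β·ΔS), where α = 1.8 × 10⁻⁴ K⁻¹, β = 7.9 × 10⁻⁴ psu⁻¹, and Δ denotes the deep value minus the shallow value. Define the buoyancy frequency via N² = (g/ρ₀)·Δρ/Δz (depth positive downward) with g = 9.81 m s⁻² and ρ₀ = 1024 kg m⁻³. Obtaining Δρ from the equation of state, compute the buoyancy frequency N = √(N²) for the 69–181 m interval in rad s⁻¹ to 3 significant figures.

9.52 × 10⁻³ rad s⁻¹

ΔT = +1.1 K, ΔS = +1.56 psu (deep − shallow).
Δρ/ρ₀ = −αΔT + βΔS = -1.98 × 10⁻⁴ + 1.2324 × 10⁻³ = 1.0344 × 10⁻³, so Δρ ≈ 1.059 kg m⁻³.
N² = (g/ρ₀)·Δρ/Δz = g·(Δρ/ρ₀)/Δz = 9.81 × 1.0344 × 10⁻³ / 112 = 9.0602 × 10⁻⁵ s⁻².
N = √(9.0602 × 10⁻⁵) = 9.5185 × 10⁻³ rad s⁻¹ ≈ 9.52 × 10⁻³ rad s⁻¹.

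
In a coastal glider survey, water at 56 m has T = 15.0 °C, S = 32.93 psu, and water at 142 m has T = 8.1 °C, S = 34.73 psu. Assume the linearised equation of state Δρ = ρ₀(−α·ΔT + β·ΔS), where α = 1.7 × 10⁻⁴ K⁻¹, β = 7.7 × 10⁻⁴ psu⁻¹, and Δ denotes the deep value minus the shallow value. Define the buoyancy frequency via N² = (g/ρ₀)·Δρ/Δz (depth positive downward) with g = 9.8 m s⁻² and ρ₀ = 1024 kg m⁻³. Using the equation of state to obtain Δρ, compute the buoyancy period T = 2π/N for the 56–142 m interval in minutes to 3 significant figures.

ΔT = -6.9 K, ΔS = +1.80 psu (deep − shallow).
Δρ/ρ₀ = −αΔT + βΔS = 1.173 × 10⁻³ + 1.386 × 10⁻³ = 2.559 × 10⁻³, so Δρ ≈ 2.620 kg m⁻³.
N² = (g/ρ₀)·Δρ/Δz = g·(Δρ/ρ₀)/Δz = 9.8 × 2.559 × 10⁻³ / 86 = 2.9161 × 10⁻⁴ s⁻².
N = √(2.9161 × 10⁻⁴) = 0.017077 rad s⁻¹ → T = 2π/N = 367.93 s = 6.1322 min ≈ 6.13 min.

6.13 min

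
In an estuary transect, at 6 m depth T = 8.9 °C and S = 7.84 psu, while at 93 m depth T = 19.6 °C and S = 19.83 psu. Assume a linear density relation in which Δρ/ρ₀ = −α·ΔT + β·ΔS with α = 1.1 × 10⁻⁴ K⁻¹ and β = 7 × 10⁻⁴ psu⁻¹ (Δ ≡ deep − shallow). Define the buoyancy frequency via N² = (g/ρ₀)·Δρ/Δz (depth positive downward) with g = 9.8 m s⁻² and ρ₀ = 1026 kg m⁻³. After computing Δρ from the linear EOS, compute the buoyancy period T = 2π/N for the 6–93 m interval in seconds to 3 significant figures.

ΔT = +10.7 K, ΔS = +11.99 psu (deep − shallow).
Δρ/ρ₀ = −αΔT + βΔS = -1.177 × 10⁻³ + 8.393 × 10⁻³ = 7.216 × 10⁻³, so Δρ ≈ 7.404 kg m⁻³.
N² = (g/ρ₀)·Δρ/Δz = g·(Δρ/ρ₀)/Δz = 9.8 × 7.216 × 10⁻³ / 87 = 8.1284 × 10⁻⁴ s⁻².
N = √(8.1284 × 10⁻⁴) = 0.028510 rad s⁻¹ → T = 2π/N = 220.39 s ≈ 220 s.

220 s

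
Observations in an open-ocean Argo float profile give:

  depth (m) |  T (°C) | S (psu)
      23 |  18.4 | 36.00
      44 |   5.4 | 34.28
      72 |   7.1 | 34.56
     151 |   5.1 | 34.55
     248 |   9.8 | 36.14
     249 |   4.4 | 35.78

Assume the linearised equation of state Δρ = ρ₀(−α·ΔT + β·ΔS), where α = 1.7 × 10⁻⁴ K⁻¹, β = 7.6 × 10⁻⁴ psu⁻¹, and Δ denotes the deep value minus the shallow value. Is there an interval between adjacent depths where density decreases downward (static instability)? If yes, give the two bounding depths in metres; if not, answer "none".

Evaluate Δρ/ρ₀ = −αΔT + βΔS across each adjacent pair:
  23–44 m: −αΔT+βΔS = −(1.7 × 10⁻⁴)(-13.0)+(7.6 × 10⁻⁴)(-1.72) = 9.0 × 10⁻⁴ → stable
  44–72 m: −αΔT+βΔS = −(1.7 × 10⁻⁴)(+1.7)+(7.6 × 10⁻⁴)(+0.28) = -7.6 × 10⁻⁵ → UNSTABLE
  72–151 m: −αΔT+βΔS = −(1.7 × 10⁻⁴)(-2.0)+(7.6 × 10⁻⁴)(-0.01) = 3.3 × 10⁻⁴ → stable
  151–248 m: −αΔT+βΔS = −(1.7 × 10⁻⁴)(+4.7)+(7.6 × 10⁻⁴)(+1.59) = 4.1 × 10⁻⁴ → stable
  248–249 m: −αΔT+βΔS = −(1.7 × 10⁻⁴)(-5.4)+(7.6 × 10⁻⁴)(-0.36) = 6.4 × 10⁻⁴ → stable
The 44–72 m interval has Δρ < 0: lighter water underlies denser water.

44–72 m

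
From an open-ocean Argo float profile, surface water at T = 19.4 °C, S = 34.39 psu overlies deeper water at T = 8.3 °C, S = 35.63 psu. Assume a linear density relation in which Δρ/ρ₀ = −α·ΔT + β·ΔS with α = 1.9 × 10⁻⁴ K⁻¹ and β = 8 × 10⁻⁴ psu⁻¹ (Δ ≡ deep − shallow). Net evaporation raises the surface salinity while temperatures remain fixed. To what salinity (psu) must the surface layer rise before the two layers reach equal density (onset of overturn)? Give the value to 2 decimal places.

Neutral buoyancy requires −α(T_deep − T_surf) + β(S_deep − S_surf′) = 0.
S_surf′ = S_deep − (α/β)·ΔT = 35.63 − (1.9 × 10⁻⁴/8 × 10⁻⁴)·(-11.1) = 38.2662 psu.
Increase required: 38.2662 − 34.39 = 3.8762 psu.

38.27 psu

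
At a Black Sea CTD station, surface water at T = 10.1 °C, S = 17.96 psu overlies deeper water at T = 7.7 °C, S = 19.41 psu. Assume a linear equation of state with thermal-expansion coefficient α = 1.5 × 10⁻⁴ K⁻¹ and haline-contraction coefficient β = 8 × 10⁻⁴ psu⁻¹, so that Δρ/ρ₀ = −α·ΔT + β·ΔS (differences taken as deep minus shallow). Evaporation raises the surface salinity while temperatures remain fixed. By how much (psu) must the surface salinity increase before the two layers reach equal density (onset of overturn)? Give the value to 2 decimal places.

Neutral buoyancy requires −α(T_deep − T_surf) + β(S_deep − S_surf′) = 0.
S_surf′ = S_deep − (α/β)·ΔT = 19.41 − (1.5 × 10⁻⁴/8 × 10⁻⁴)·(-2.4) = 19.8600 psu.
Increase required: 19.8600 − 17.96 = 1.9000 psu.

1.90 psu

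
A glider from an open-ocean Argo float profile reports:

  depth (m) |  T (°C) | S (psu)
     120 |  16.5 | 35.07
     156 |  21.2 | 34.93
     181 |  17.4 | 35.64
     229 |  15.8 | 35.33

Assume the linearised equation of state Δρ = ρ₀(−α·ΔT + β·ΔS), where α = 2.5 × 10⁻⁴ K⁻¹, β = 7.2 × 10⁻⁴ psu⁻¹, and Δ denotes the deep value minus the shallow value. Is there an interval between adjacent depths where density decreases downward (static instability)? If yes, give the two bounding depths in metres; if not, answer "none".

120–156 m

Evaluate Δρ/ρ₀ = −αΔT + βΔS across each adjacent pair:
  120–156 m: −αΔT+βΔS = −(2.5 × 10⁻⁴)(+4.7)+(7.2 × 10⁻⁴)(-0.14) = -1.3 × 10⁻³ → UNSTABLE
  156–181 m: −αΔT+βΔS = −(2.5 × 10⁻⁴)(-3.8)+(7.2 × 10⁻⁴)(+0.71) = 1.5 × 10⁻³ → stable
  181–229 m: −αΔT+βΔS = −(2.5 × 10⁻⁴)(-1.6)+(7.2 × 10⁻⁴)(-0.31) = 1.8 × 10⁻⁴ → stable
The 120–156 m interval has Δρ < 0: lighter water underlies denser water.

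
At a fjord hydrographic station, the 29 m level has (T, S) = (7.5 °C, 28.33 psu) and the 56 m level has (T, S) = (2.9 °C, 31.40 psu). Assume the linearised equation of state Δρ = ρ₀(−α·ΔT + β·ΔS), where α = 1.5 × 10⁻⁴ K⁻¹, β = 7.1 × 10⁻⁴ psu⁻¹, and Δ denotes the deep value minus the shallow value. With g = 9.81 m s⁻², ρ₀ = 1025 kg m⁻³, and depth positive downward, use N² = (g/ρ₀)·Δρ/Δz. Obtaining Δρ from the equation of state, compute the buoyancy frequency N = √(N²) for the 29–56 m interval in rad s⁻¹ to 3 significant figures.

ΔT = -4.6 K, ΔS = +3.07 psu (deep − shallow).
Δρ/ρ₀ = −αΔT + βΔS = 6.90 × 10⁻⁴ + 2.1797 × 10⁻³ = 2.8697 × 10⁻³, so Δρ ≈ 2.941 kg m⁻³.
N² = (g/ρ₀)·Δρ/Δz = g·(Δρ/ρ₀)/Δz = 9.81 × 2.8697 × 10⁻³ / 27 = 1.0427 × 10⁻³ s⁻².
N = √(1.0427 × 10⁻³) = 0.032291 rad s⁻¹ ≈ 0.0323 rad s⁻¹.

0.0323 rad s⁻¹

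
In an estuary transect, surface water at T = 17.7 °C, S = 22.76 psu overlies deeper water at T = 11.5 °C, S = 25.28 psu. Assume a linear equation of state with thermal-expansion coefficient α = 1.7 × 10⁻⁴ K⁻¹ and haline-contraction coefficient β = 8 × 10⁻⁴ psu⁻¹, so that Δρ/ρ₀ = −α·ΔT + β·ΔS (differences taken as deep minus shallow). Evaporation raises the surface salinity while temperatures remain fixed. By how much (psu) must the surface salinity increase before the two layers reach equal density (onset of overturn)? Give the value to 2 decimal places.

3.84 psu

Neutral buoyancy requires −α(T_deep − T_surf) + β(S_deep − S_surf′) = 0.
S_surf′ = S_deep − (α/β)·ΔT = 25.28 − (1.7 × 10⁻⁴/8 × 10⁻⁴)·(-6.2) = 26.5975 psu.
Increase required: 26.5975 − 22.76 = 3.8375 psu.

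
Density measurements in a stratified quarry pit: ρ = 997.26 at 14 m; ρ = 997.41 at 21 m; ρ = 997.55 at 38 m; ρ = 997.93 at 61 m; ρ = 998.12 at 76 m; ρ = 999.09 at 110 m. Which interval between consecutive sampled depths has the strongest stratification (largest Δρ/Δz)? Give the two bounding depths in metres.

76–110 m

Compute the density gradient over each adjacent pair:
  14–21 m: Δρ/Δz = 0.15/7 = 0.021 kg m⁻⁴
  21–38 m: Δρ/Δz = 0.14/17 = 8.2 × 10⁻³ kg m⁻⁴
  38–61 m: Δρ/Δz = 0.38/23 = 0.017 kg m⁻⁴
  61–76 m: Δρ/Δz = 0.19/15 = 0.013 kg m⁻⁴
  76–110 m: Δρ/Δz = 0.97/34 = 0.029 kg m⁻⁴
The largest gradient is in the 76–110 m interval — the pycnocline.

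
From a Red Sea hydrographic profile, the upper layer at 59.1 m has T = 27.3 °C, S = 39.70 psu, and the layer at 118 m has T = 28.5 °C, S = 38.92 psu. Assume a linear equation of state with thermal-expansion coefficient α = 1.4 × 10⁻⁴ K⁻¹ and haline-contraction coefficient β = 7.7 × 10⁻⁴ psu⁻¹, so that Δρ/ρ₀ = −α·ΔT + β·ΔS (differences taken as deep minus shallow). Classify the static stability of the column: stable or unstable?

unstable

ΔT = 28.5 − 27.3 = +1.2 K and ΔS = 38.92 − 39.70 = -0.78 psu (deep − shallow).
−αΔT = -1.68 × 10⁻⁴; βΔS = -6.006 × 10⁻⁴; sum Δρ/ρ₀ = -7.686 × 10⁻⁴.
Δρ/ρ₀ < 0, so Δρ < 0: deeper water is lighter → statically unstable; the column would overturn.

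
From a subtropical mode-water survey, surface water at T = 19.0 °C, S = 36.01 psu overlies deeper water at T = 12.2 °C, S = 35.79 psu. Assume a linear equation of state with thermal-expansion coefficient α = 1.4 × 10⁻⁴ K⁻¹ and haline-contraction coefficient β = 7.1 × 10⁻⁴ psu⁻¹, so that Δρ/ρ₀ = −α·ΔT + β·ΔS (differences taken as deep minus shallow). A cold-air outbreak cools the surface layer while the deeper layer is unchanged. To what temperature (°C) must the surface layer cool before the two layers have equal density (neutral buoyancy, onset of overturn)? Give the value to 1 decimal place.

13.3 °C

Neutral buoyancy requires Δρ = 0, i.e. −α(T_deep − T_surf′) + β(S_deep − S_surf) = 0.
T_surf′ = T_deep − (β/α)·ΔS = 12.2 − (7.1 × 10⁻⁴/1.4 × 10⁻⁴)·(-0.22) = 13.316 °C.
Cooling required: 19.0 − (13.316) = 5.684 °C.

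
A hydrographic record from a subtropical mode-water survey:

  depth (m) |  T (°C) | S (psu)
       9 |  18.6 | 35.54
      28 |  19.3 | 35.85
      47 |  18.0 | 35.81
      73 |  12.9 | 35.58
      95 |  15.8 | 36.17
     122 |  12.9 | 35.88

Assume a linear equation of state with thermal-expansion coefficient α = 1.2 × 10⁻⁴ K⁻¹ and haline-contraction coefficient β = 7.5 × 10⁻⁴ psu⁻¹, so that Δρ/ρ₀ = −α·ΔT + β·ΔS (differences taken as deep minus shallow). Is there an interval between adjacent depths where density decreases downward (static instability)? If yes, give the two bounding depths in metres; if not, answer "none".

Evaluate Δρ/ρ₀ = −αΔT + βΔS across each adjacent pair:
  9–28 m: −αΔT+βΔS = −(1.2 × 10⁻⁴)(+0.7)+(7.5 × 10⁻⁴)(+0.31) = 1.5 × 10⁻⁴ → stable
  28–47 m: −αΔT+βΔS = −(1.2 × 10⁻⁴)(-1.3)+(7.5 × 10⁻⁴)(-0.04) = 1.3 × 10⁻⁴ → stable
  47–73 m: −αΔT+βΔS = −(1.2 × 10⁻⁴)(-5.1)+(7.5 × 10⁻⁴)(-0.23) = 4.4 × 10⁻⁴ → stable
  73–95 m: −αΔT+βΔS = −(1.2 × 10⁻⁴)(+2.9)+(7.5 × 10⁻⁴)(+0.59) = 9.4 × 10⁻⁵ → stable
  95–122 m: −αΔT+βΔS = −(1.2 × 10⁻⁴)(-2.9)+(7.5 × 10⁻⁴)(-0.29) = 1.3 × 10⁻⁴ → stable
Every interval has Δρ > 0: the column is stably stratified throughout.

none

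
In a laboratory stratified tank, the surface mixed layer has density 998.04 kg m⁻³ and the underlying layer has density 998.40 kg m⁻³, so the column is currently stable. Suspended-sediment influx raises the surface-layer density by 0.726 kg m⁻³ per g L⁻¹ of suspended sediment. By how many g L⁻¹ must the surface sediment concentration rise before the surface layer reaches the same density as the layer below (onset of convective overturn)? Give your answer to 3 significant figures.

0.496 g L⁻¹

Density deficit of the surface layer: 998.40 − 998.04 = 0.36 kg m⁻³.
Required change = 0.36 / 0.726 = 0.496 g L⁻¹.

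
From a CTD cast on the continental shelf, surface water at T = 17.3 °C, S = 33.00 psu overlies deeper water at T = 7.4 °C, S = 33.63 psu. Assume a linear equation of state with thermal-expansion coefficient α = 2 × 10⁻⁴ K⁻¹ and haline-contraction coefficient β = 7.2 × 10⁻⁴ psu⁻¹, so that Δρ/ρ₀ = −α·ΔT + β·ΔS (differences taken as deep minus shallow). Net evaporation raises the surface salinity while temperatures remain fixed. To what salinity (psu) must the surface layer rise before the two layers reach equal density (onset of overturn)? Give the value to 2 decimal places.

36.38 psu

Neutral buoyancy requires −α(T_deep − T_surf) + β(S_deep − S_surf′) = 0.
S_surf′ = S_deep − (α/β)·ΔT = 33.63 − (2 × 10⁻⁴/7.2 × 10⁻⁴)·(-9.9) = 36.3800 psu.
Increase required: 36.3800 − 33.00 = 3.3800 psu.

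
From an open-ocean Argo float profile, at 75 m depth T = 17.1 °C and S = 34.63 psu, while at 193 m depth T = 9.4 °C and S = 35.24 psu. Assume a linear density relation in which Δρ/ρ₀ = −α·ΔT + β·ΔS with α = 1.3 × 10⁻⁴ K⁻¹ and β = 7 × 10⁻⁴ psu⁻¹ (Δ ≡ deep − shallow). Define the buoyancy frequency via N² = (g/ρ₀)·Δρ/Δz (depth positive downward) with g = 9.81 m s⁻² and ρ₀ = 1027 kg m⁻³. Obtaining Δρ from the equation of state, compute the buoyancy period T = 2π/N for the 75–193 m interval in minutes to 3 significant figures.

9.61 min

ΔT = -7.7 K, ΔS = +0.61 psu (deep − shallow).
Δρ/ρ₀ = −αΔT + βΔS = 1.001 × 10⁻³ + 4.27 × 10⁻⁴ = 1.428 × 10⁻³, so Δρ ≈ 1.467 kg m⁻³.
N² = (g/ρ₀)·Δρ/Δz = g·(Δρ/ρ₀)/Δz = 9.81 × 1.428 × 10⁻³ / 118 = 1.1872 × 10⁻⁴ s⁻².
N = √(1.1872 × 10⁻⁴) = 0.010896 rad s⁻¹ → T = 2π/N = 576.65 s = 9.6108 min ≈ 9.61 min.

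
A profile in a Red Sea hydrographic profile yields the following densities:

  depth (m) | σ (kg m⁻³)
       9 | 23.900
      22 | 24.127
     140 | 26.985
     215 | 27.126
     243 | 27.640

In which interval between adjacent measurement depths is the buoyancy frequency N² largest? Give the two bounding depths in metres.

Compute the density gradient over each adjacent pair:
  9–22 m: Δρ/Δz = 0.227/13 = 0.017 kg m⁻⁴
  22–140 m: Δρ/Δz = 2.858/118 = 0.024 kg m⁻⁴
  140–215 m: Δρ/Δz = 0.141/75 = 1.9 × 10⁻³ kg m⁻⁴
  215–243 m: Δρ/Δz = 0.514/28 = 0.018 kg m⁻⁴
The largest gradient is in the 22–140 m interval — the pycnocline.

22–140 m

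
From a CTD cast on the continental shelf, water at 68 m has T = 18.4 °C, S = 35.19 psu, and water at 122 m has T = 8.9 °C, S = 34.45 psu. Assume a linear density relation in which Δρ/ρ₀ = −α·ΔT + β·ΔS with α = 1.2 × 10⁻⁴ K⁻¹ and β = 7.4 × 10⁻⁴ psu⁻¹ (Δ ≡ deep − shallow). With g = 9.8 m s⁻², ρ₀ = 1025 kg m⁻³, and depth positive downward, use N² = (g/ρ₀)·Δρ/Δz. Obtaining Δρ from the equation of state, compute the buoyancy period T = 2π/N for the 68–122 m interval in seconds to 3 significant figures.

ΔT = -9.5 K, ΔS = -0.74 psu (deep − shallow).
Δρ/ρ₀ = −αΔT + βΔS = 1.14 × 10⁻³ − 5.476 × 10⁻⁴ = 5.924 × 10⁻⁴, so Δρ ≈ 0.6072 kg m⁻³.
N² = (g/ρ₀)·Δρ/Δz = g·(Δρ/ρ₀)/Δz = 9.8 × 5.924 × 10⁻⁴ / 54 = 1.0751 × 10⁻⁴ s⁻².
N = √(1.0751 × 10⁻⁴) = 0.010369 rad s⁻¹ → T = 2π/N = 605.96 s ≈ 606 s.

606 s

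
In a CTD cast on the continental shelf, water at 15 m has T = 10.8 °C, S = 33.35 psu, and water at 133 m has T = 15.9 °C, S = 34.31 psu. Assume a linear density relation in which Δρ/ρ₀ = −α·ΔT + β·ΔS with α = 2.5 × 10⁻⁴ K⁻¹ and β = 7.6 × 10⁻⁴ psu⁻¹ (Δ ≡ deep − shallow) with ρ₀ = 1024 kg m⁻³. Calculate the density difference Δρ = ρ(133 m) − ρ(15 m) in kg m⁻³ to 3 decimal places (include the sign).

-0.558 kg m⁻³

ΔT = +5.1 K, ΔS = +0.96 psu (deep − shallow).
Δρ/ρ₀ = −(2.5 × 10⁻⁴)(+5.1) + (7.6 × 10⁻⁴)(+0.96) = -5.454 × 10⁻⁴.
Δρ = 1024 × (-5.454 × 10⁻⁴) = -0.558 kg m⁻³.
Negative Δρ: lighter below, statically unstable.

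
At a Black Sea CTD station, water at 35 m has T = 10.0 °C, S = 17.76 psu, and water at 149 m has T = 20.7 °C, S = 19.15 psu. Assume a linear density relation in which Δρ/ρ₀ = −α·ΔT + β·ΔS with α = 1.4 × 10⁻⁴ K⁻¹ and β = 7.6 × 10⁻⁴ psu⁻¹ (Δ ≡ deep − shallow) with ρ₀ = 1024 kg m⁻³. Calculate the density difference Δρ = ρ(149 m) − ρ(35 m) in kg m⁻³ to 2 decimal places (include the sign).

-0.45 kg m⁻³

ΔT = +10.7 K, ΔS = +1.39 psu (deep − shallow).
Δρ/ρ₀ = −(1.4 × 10⁻⁴)(+10.7) + (7.6 × 10⁻⁴)(+1.39) = -4.416 × 10⁻⁴.
Δρ = 1024 × (-4.416 × 10⁻⁴) = -0.45 kg m⁻³.
Negative Δρ: lighter below, statically unstable.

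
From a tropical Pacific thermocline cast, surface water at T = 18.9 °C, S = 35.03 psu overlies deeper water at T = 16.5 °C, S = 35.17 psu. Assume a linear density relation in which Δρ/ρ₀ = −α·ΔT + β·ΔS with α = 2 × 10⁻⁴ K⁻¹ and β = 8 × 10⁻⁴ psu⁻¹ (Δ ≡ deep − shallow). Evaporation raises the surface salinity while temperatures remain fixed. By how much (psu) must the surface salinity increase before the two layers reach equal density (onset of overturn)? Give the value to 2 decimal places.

0.74 psu

Neutral buoyancy requires −α(T_deep − T_surf) + β(S_deep − S_surf′) = 0.
S_surf′ = S_deep − (α/β)·ΔT = 35.17 − (2 × 10⁻⁴/8 × 10⁻⁴)·(-2.4) = 35.7700 psu.
Increase required: 35.7700 − 35.03 = 0.7400 psu.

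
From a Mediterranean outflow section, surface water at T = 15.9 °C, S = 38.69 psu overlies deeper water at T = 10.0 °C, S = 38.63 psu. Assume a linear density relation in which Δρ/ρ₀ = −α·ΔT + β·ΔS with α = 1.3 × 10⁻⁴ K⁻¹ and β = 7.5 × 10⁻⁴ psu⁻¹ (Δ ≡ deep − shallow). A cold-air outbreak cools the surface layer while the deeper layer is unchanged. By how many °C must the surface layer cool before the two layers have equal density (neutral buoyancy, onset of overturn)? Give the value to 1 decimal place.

5.6 °C

Neutral buoyancy requires Δρ = 0, i.e. −α(T_deep − T_surf′) + β(S_deep − S_surf) = 0.
T_surf′ = T_deep − (β/α)·ΔS = 10.0 − (7.5 × 10⁻⁴/1.3 × 10⁻⁴)·(-0.06) = 10.346 °C.
Cooling required: 15.9 − (10.346) = 5.554 °C.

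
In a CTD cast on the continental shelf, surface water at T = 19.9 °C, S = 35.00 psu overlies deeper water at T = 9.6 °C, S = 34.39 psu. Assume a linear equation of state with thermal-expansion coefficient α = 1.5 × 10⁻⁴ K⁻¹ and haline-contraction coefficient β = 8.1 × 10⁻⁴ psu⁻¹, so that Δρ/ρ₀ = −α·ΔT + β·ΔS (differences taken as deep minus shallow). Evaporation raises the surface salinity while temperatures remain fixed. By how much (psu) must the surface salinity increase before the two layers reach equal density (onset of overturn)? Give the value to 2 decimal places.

1.30 psu

Neutral buoyancy requires −α(T_deep − T_surf) + β(S_deep − S_surf′) = 0.
S_surf′ = S_deep − (α/β)·ΔT = 34.39 − (1.5 × 10⁻⁴/8.1 × 10⁻⁴)·(-10.3) = 36.2974 psu.
Increase required: 36.2974 − 35.00 = 1.2974 psu.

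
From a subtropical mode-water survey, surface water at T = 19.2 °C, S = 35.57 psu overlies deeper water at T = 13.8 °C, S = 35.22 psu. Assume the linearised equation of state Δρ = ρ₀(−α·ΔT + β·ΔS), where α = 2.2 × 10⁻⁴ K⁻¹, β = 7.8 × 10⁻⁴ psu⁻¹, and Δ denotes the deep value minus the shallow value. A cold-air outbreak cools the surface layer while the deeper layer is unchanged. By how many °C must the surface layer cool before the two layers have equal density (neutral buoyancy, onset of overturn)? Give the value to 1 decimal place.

4.2 °C

Neutral buoyancy requires Δρ = 0, i.e. −α(T_deep − T_surf′) + β(S_deep − S_surf) = 0.
T_surf′ = T_deep − (β/α)·ΔS = 13.8 − (7.8 × 10⁻⁴/2.2 × 10⁻⁴)·(-0.35) = 15.041 °C.
Cooling required: 19.2 − (15.041) = 4.159 °C.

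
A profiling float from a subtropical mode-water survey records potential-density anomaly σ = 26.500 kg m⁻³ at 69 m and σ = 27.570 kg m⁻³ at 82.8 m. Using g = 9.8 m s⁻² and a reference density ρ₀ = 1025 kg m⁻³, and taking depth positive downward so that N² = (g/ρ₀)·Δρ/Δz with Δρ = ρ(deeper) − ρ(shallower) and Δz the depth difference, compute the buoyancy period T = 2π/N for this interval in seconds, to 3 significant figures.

Δρ = 1027.570 − 1026.500 = 1.070 kg m⁻³ over Δz = 82.8 − 69 = 13.8 m.
N² = (9.8/1025) × (1.070/13.8) = 7.4132 × 10⁻⁴ s⁻².
N = √(7.4132 × 10⁻⁴) = 0.027227 rad s⁻¹, so T = 2π/N = 230.77 s ≈ 231 s.
A positive N² confirms static stability across the interval.

231 s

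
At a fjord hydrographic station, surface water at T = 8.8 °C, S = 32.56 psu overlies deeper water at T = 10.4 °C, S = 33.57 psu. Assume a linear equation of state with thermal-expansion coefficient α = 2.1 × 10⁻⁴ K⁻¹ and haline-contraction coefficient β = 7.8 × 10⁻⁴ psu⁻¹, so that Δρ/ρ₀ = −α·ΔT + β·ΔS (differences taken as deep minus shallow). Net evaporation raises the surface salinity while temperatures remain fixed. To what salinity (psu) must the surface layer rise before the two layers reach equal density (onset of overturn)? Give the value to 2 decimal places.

Neutral buoyancy requires −α(T_deep − T_surf) + β(S_deep − S_surf′) = 0.
S_surf′ = S_deep − (α/β)·ΔT = 33.57 − (2.1 × 10⁻⁴/7.8 × 10⁻⁴)·(+1.6) = 33.1392 psu.
Increase required: 33.1392 − 32.56 = 0.5792 psu.

33.14 psu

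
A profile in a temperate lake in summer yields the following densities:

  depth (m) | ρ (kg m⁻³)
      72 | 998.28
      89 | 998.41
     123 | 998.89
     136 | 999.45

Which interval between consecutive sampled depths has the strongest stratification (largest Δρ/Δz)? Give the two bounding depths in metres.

123–136 m

Compute the density gradient over each adjacent pair:
  72–89 m: Δρ/Δz = 0.13/17 = 7.6 × 10⁻³ kg m⁻⁴
  89–123 m: Δρ/Δz = 0.48/34 = 0.014 kg m⁻⁴
  123–136 m: Δρ/Δz = 0.56/13 = 0.043 kg m⁻⁴
The largest gradient is in the 123–136 m interval — the pycnocline.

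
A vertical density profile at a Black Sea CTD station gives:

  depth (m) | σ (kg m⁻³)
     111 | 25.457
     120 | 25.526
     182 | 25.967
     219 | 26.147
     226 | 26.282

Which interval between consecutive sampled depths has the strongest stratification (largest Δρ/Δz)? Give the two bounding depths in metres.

Compute the density gradient over each adjacent pair:
  111–120 m: Δρ/Δz = 0.069/9 = 7.7 × 10⁻³ kg m⁻⁴
  120–182 m: Δρ/Δz = 0.441/62 = 7.1 × 10⁻³ kg m⁻⁴
  182–219 m: Δρ/Δz = 0.180/37 = 4.9 × 10⁻³ kg m⁻⁴
  219–226 m: Δρ/Δz = 0.135/7 = 0.019 kg m⁻⁴
The largest gradient is in the 219–226 m interval — the pycnocline.

219–226 m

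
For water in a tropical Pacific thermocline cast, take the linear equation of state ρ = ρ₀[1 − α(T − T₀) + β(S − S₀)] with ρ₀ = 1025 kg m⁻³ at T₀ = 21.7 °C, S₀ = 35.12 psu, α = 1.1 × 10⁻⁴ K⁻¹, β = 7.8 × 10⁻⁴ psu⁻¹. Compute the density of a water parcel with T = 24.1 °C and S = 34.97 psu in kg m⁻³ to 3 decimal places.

T − T₀ = +2.4 K, S − S₀ = -0.15 psu.
Bracket = 1 − α·(+2.4) + β·(-0.15) = 1 + (-3.81 × 10⁻⁴) = 0.9996190.
ρ = 1025 × 0.9996190 = 1024.609 kg m⁻³.

1024.609 kg m⁻³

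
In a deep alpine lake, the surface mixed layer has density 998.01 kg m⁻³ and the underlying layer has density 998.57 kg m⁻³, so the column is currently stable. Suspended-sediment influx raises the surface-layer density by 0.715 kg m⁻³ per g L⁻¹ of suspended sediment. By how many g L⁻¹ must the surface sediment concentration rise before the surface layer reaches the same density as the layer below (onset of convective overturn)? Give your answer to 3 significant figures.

0.783 g L⁻¹

Density deficit of the surface layer: 998.57 − 998.01 = 0.56 kg m⁻³.
Required change = 0.56 / 0.715 = 0.783 g L⁻¹.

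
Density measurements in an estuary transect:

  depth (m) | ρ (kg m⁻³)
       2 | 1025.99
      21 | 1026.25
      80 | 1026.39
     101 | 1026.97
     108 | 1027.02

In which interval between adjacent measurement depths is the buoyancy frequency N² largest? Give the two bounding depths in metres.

Compute the density gradient over each adjacent pair:
  2–21 m: Δρ/Δz = 0.26/19 = 0.014 kg m⁻⁴
  21–80 m: Δρ/Δz = 0.14/59 = 2.4 × 10⁻³ kg m⁻⁴
  80–101 m: Δρ/Δz = 0.58/21 = 0.028 kg m⁻⁴
  101–108 m: Δρ/Δz = 0.05/7 = 7.1 × 10⁻³ kg m⁻⁴
The largest gradient is in the 80–101 m interval — the pycnocline.

80–101 m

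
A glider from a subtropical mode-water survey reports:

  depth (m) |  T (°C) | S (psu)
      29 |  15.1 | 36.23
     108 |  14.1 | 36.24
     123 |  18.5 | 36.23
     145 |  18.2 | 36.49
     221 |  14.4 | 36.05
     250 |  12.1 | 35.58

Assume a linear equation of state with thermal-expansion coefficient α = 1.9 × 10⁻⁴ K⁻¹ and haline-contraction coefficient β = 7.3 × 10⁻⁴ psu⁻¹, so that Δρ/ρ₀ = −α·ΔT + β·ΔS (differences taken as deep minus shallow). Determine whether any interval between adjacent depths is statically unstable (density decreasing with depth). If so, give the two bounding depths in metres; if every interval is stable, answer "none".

Evaluate Δρ/ρ₀ = −αΔT + βΔS across each adjacent pair:
  29–108 m: −αΔT+βΔS = −(1.9 × 10⁻⁴)(-1.0)+(7.3 × 10⁻⁴)(+0.01) = 2.0 × 10⁻⁴ → stable
  108–123 m: −αΔT+βΔS = −(1.9 × 10⁻⁴)(+4.4)+(7.3 × 10⁻⁴)(-0.01) = -8.4 × 10⁻⁴ → UNSTABLE
  123–145 m: −αΔT+βΔS = −(1.9 × 10⁻⁴)(-0.3)+(7.3 × 10⁻⁴)(+0.26) = 2.5 × 10⁻⁴ → stable
  145–221 m: −αΔT+βΔS = −(1.9 × 10⁻⁴)(-3.8)+(7.3 × 10⁻⁴)(-0.44) = 4.0 × 10⁻⁴ → stable
  221–250 m: −αΔT+βΔS = −(1.9 × 10⁻⁴)(-2.3)+(7.3 × 10⁻⁴)(-0.47) = 9.4 × 10⁻⁵ → stable
The 108–123 m interval has Δρ < 0: lighter water underlies denser water.

108–123 m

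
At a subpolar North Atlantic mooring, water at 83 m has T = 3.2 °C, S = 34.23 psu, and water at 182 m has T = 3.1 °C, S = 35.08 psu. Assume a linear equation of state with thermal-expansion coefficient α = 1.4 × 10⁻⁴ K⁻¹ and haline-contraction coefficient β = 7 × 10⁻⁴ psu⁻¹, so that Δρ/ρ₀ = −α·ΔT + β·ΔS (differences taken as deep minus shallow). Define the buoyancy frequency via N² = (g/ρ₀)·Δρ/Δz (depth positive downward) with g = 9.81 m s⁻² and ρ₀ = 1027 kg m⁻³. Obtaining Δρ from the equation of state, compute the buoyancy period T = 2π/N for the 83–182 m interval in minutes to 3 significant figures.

ΔT = -0.1 K, ΔS = +0.85 psu (deep − shallow).
Δρ/ρ₀ = −αΔT + βΔS = 1.40 × 10⁻⁵ + 5.95 × 10⁻⁴ = 6.09 × 10⁻⁴, so Δρ ≈ 0.6254 kg m⁻³.
N² = (g/ρ₀)·Δρ/Δz = g·(Δρ/ρ₀)/Δz = 9.81 × 6.09 × 10⁻⁴ / 99 = 6.0346 × 10⁻⁵ s⁻².
N = √(6.0346 × 10⁻⁵) = 7.7683 × 10⁻³ rad s⁻¹ → T = 2π/N = 808.82 s = 13.480 min ≈ 13.5 min.

13.5 min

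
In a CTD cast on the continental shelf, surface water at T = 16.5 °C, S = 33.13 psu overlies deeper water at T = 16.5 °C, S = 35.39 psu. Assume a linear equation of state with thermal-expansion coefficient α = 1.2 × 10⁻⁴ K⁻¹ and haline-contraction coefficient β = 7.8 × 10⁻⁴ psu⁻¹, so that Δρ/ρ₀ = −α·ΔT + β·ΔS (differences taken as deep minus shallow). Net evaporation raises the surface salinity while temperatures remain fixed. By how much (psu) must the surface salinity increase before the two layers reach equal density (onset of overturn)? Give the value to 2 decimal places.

Neutral buoyancy requires −α(T_deep − T_surf) + β(S_deep − S_surf′) = 0.
S_surf′ = S_deep − (α/β)·ΔT = 35.39 − (1.2 × 10⁻⁴/7.8 × 10⁻⁴)·(+0.0) = 35.3900 psu.
Increase required: 35.3900 − 33.13 = 2.2600 psu.

2.26 psu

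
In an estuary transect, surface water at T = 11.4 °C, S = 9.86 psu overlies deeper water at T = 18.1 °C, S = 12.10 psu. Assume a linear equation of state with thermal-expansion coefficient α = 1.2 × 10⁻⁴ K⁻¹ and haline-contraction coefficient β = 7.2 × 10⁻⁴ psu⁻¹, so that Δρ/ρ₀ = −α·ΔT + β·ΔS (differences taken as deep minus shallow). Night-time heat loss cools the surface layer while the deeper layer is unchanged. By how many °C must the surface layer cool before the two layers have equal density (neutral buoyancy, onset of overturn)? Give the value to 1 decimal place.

Neutral buoyancy requires Δρ = 0, i.e. −α(T_deep − T_surf′) + β(S_deep − S_surf) = 0.
T_surf′ = T_deep − (β/α)·ΔS = 18.1 − (7.2 × 10⁻⁴/1.2 × 10⁻⁴)·(+2.24) = 4.660 °C.
Cooling required: 11.4 − (4.660) = 6.740 °C.

6.7 °C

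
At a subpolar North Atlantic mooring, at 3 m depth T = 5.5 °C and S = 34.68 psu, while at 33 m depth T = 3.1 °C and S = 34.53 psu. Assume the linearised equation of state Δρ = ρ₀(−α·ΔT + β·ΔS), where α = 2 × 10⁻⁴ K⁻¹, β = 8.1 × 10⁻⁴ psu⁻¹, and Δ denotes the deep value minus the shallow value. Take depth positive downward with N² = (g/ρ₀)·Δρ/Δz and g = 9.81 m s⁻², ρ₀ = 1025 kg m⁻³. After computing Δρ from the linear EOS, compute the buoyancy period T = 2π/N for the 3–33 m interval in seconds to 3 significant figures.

580 s

ΔT = -2.4 K, ΔS = -0.15 psu (deep − shallow).
Δρ/ρ₀ = −αΔT + βΔS = 4.80 × 10⁻⁴ − 1.215 × 10⁻⁴ = 3.585 × 10⁻⁴, so Δρ ≈ 0.3675 kg m⁻³.
N² = (g/ρ₀)·Δρ/Δz = g·(Δρ/ρ₀)/Δz = 9.81 × 3.585 × 10⁻⁴ / 30 = 1.1723 × 10⁻⁴ s⁻².
N = √(1.1723 × 10⁻⁴) = 0.010827 rad s⁻¹ → T = 2π/N = 580.33 s ≈ 580 s.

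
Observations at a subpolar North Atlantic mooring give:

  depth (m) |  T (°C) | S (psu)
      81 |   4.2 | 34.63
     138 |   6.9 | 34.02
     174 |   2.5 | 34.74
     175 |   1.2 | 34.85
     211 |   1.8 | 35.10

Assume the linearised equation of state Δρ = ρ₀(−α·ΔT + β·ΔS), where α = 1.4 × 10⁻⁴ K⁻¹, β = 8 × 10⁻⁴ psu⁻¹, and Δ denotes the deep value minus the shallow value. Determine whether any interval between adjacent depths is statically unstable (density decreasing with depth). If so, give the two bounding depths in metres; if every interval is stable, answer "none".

Evaluate Δρ/ρ₀ = −αΔT + βΔS across each adjacent pair:
  81–138 m: −αΔT+βΔS = −(1.4 × 10⁻⁴)(+2.7)+(8 × 10⁻⁴)(-0.61) = -8.7 × 10⁻⁴ → UNSTABLE
  138–174 m: −αΔT+βΔS = −(1.4 × 10⁻⁴)(-4.4)+(8 × 10⁻⁴)(+0.72) = 1.2 × 10⁻³ → stable
  174–175 m: −αΔT+βΔS = −(1.4 × 10⁻⁴)(-1.3)+(8 × 10⁻⁴)(+0.11) = 2.7 × 10⁻⁴ → stable
  175–211 m: −αΔT+βΔS = −(1.4 × 10⁻⁴)(+0.6)+(8 × 10⁻⁴)(+0.25) = 1.2 × 10⁻⁴ → stable
The 81–138 m interval has Δρ < 0: lighter water underlies denser water.

81–138 m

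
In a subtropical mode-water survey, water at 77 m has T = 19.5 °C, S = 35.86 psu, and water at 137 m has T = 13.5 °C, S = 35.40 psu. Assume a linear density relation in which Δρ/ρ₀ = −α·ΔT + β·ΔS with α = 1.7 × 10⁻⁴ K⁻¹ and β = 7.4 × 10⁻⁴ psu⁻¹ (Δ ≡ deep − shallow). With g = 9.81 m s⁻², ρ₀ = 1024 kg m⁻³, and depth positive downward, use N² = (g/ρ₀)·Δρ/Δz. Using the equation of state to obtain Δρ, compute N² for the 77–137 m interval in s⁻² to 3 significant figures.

1.11 × 10⁻⁴ s⁻²

ΔT = -6.0 K, ΔS = -0.46 psu (deep − shallow).
Δρ/ρ₀ = −αΔT + βΔS = 1.02 × 10⁻³ − 3.404 × 10⁻⁴ = 6.796 × 10⁻⁴, so Δρ ≈ 0.6959 kg m⁻³.
N² = (g/ρ₀)·Δρ/Δz = g·(Δρ/ρ₀)/Δz = 9.81 × 6.796 × 10⁻⁴ / 60 = 1.1111 × 10⁻⁴ s⁻² ≈ 1.11 × 10⁻⁴ s⁻².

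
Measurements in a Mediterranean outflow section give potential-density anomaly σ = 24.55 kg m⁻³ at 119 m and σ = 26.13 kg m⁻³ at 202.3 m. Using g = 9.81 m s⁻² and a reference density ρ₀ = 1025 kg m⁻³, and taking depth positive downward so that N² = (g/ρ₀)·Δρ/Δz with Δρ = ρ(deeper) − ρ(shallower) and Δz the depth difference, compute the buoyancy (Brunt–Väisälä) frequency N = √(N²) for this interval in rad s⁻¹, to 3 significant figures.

0.0135 rad s⁻¹

Δρ = 1026.13 − 1024.55 = 1.58 kg m⁻³ over Δz = 202.3 − 119 = 83.3 m.
N² = (9.81/1025) × (1.58/83.3) = 1.8153 × 10⁻⁴ s⁻².
N = √(1.8153 × 10⁻⁴) = 0.013473 rad s⁻¹ ≈ 0.0135 rad s⁻¹.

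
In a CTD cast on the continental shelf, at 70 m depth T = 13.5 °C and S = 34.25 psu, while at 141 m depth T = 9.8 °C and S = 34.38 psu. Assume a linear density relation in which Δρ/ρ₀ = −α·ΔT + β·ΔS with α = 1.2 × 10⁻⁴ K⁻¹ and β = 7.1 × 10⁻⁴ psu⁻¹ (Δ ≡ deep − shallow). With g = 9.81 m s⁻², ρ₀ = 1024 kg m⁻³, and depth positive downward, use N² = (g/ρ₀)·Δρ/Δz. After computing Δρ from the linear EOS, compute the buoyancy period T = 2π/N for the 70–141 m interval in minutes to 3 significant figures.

12.2 min

ΔT = -3.7 K, ΔS = +0.13 psu (deep − shallow).
Δρ/ρ₀ = −αΔT + βΔS = 4.44 × 10⁻⁴ + 9.23 × 10⁻⁵ = 5.363 × 10⁻⁴, so Δρ ≈ 0.5492 kg m⁻³.
N² = (g/ρ₀)·Δρ/Δz = g·(Δρ/ρ₀)/Δz = 9.81 × 5.363 × 10⁻⁴ / 71 = 7.4100 × 10⁻⁵ s⁻².
N = √(7.4100 × 10⁻⁵) = 8.6081 × 10⁻³ rad s⁻¹ → T = 2π/N = 729.92 s = 12.165 min ≈ 12.2 min.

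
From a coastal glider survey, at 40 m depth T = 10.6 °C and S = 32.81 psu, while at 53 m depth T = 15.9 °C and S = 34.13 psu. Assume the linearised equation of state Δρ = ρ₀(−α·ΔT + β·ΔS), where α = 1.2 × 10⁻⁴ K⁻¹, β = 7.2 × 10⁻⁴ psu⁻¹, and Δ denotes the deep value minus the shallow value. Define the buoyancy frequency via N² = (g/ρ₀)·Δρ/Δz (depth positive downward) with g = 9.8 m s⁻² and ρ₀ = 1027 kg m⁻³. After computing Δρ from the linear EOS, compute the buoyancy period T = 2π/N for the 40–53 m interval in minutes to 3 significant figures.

6.80 min

ΔT = +5.3 K, ΔS = +1.32 psu (deep − shallow).
Δρ/ρ₀ = −αΔT + βΔS = -6.36 × 10⁻⁴ + 9.504 × 10⁻⁴ = 3.144 × 10⁻⁴, so Δρ ≈ 0.3229 kg m⁻³.
N² = (g/ρ₀)·Δρ/Δz = g·(Δρ/ρ₀)/Δz = 9.8 × 3.144 × 10⁻⁴ / 13 = 2.3701 × 10⁻⁴ s⁻².
N = √(2.3701 × 10⁻⁴) = 0.015395 rad s⁻¹ → T = 2π/N = 408.13 s = 6.8022 min ≈ 6.80 min.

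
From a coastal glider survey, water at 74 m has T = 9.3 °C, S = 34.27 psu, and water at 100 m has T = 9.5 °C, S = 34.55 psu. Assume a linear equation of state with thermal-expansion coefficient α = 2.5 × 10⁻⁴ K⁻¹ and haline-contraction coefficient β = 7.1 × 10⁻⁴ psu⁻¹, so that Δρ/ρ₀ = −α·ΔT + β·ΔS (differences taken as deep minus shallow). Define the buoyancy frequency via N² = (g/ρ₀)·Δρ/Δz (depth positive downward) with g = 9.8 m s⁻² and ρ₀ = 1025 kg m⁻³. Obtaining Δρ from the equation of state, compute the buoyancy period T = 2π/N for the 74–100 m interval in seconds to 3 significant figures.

839 s

ΔT = +0.2 K, ΔS = +0.28 psu (deep − shallow).
Δρ/ρ₀ = −αΔT + βΔS = -5.00 × 10⁻⁵ + 1.988 × 10⁻⁴ = 1.488 × 10⁻⁴, so Δρ ≈ 0.1525 kg m⁻³.
N² = (g/ρ₀)·Δρ/Δz = g·(Δρ/ρ₀)/Δz = 9.8 × 1.488 × 10⁻⁴ / 26 = 5.6086 × 10⁻⁵ s⁻².
N = √(5.6086 × 10⁻⁵) = 7.4891 × 10⁻³ rad s⁻¹ → T = 2π/N = 838.98 s ≈ 839 s.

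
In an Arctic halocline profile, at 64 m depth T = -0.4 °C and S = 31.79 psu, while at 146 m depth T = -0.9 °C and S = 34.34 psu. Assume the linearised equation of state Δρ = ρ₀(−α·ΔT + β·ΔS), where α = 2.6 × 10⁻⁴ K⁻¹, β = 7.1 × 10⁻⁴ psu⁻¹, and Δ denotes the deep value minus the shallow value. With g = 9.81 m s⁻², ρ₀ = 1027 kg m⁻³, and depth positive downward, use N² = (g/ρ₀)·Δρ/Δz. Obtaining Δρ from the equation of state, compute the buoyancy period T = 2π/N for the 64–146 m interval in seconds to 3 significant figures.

412 s

ΔT = -0.5 K, ΔS = +2.55 psu (deep − shallow).
Δρ/ρ₀ = −αΔT + βΔS = 1.30 × 10⁻⁴ + 1.8105 × 10⁻³ = 1.9405 × 10⁻³, so Δρ ≈ 1.993 kg m⁻³.
N² = (g/ρ₀)·Δρ/Δz = g·(Δρ/ρ₀)/Δz = 9.81 × 1.9405 × 10⁻³ / 82 = 2.3215 × 10⁻⁴ s⁻².
N = √(2.3215 × 10⁻⁴) = 0.015236 rad s⁻¹ → T = 2π/N = 412.39 s ≈ 412 s.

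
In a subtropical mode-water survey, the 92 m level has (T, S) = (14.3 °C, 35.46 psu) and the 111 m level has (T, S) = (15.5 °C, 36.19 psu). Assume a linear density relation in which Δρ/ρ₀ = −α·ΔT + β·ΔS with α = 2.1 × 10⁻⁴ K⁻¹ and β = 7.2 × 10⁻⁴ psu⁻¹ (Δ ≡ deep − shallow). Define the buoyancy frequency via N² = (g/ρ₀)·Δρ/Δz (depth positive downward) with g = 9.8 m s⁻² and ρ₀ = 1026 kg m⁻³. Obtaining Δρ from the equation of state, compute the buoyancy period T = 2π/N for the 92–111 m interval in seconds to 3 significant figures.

ΔT = +1.2 K, ΔS = +0.73 psu (deep − shallow).
Δρ/ρ₀ = −αΔT + βΔS = -2.52 × 10⁻⁴ + 5.256 × 10⁻⁴ = 2.736 × 10⁻⁴, so Δρ ≈ 0.2807 kg m⁻³.
N² = (g/ρ₀)·Δρ/Δz = g·(Δρ/ρ₀)/Δz = 9.8 × 2.736 × 10⁻⁴ / 19 = 1.4112 × 10⁻⁴ s⁻².
N = √(1.4112 × 10⁻⁴) = 0.011879 rad s⁻¹ → T = 2π/N = 528.93 s ≈ 529 s.

529 s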